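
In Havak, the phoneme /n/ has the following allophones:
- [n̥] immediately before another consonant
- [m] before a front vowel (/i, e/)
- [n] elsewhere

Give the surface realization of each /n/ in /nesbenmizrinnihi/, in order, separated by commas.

Occurrence 1 (position 1): before a front vowel (/i, e/) → [m].
Occurrence 2 (position 6): immediately before another consonant → [n̥].
Occurrence 3 (position 12): immediately before another consonant → [n̥].
Occurrence 4 (position 13): before a front vowel (/i, e/) → [m].

[m], [n̥], [n̥], [m]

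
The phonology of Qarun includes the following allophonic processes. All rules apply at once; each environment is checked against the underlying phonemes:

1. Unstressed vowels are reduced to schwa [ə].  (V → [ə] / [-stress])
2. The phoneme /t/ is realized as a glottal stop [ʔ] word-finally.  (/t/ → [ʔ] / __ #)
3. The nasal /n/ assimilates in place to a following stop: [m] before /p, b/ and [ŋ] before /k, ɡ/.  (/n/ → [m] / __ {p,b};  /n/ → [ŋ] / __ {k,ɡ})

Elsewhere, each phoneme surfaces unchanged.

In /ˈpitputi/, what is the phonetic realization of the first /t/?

[t]

/t/ (between /i/ and /p/) is in the target of rule 2 but the environment (word-finally) is not met → [t].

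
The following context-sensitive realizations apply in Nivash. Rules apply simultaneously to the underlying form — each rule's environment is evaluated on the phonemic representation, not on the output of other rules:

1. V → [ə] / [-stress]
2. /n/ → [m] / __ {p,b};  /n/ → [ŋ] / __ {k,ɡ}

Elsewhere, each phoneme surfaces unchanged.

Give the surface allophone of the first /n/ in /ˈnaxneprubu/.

[n]

/n/ — word-initial; rule 2 does not apply here → [n].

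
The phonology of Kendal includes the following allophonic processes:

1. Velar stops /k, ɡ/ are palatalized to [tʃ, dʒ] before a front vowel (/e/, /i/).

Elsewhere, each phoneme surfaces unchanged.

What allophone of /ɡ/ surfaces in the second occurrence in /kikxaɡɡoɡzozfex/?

/ɡ/ — between /ɡ/ and /o/; rule 1 does not apply here → [ɡ].

[ɡ]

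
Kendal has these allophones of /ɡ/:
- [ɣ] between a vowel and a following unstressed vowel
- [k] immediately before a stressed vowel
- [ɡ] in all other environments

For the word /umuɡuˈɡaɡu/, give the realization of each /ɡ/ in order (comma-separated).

Occurrence 1 (position 4): between a vowel and a following unstressed vowel → [ɣ].
Occurrence 2 (position 6): immediately before a stressed vowel → [k].
Occurrence 3 (position 8): between a vowel and a following unstressed vowel → [ɣ].

[ɣ], [k], [ɣ]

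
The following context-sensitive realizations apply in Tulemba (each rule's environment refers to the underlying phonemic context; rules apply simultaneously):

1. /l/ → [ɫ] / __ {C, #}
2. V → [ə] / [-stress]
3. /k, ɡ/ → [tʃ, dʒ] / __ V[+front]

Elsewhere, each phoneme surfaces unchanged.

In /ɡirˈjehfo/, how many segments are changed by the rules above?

Segments that undergo a rule: /ɡ/ → [dʒ] (rule 3); /i/ → [ə] (rule 2); /o/ → [ə] (rule 2).
All other segments surface unchanged.

3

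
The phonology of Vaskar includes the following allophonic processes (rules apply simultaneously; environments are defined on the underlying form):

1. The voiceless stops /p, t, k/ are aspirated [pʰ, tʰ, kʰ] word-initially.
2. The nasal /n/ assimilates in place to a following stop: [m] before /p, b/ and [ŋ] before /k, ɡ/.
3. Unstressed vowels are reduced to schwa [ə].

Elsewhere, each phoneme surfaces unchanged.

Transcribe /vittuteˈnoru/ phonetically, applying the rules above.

/v/ stays [v].
/i/ (between /v/ and /t/): in an unstressed syllable, so rule 3 applies → [ə].
/t/ (between /i/ and /t/) is in the target of rule 1 but the environment (word-initially) is not met → [t].
/t/ — between /t/ and /u/; rule 1 does not apply here → [t].
Rule 3 applies to /u/ (between /t/ and /t/: in an unstressed syllable) → [ə].
/t/ (between /u/ and /e/) is in the target of rule 1 but the environment (word-initially) is not met → [t].
/e/ meets the environment for rule 3 (in an unstressed syllable) → [ə].
/n/ (between /e/ and /o/): rule 2 targets it, but not before a labial or velar stop → unchanged [n].
/o/ — between /n/ and /r/; rule 3 does not apply here → [o].
/r/ stays [r].
/u/ — word-final, in an unstressed syllable — surfaces as [ə] (rule 3).

[vəttətəˈnorə]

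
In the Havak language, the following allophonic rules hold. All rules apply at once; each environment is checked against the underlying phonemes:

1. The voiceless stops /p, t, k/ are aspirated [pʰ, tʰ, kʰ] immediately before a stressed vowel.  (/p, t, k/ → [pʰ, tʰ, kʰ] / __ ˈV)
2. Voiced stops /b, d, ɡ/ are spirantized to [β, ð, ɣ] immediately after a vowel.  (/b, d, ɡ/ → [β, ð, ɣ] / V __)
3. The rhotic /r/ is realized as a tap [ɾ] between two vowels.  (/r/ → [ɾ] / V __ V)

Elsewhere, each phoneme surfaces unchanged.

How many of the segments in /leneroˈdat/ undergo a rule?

2

Segments that undergo a rule: /r/ → [ɾ] (rule 3); /d/ → [ð] (rule 2).
All other segments surface unchanged.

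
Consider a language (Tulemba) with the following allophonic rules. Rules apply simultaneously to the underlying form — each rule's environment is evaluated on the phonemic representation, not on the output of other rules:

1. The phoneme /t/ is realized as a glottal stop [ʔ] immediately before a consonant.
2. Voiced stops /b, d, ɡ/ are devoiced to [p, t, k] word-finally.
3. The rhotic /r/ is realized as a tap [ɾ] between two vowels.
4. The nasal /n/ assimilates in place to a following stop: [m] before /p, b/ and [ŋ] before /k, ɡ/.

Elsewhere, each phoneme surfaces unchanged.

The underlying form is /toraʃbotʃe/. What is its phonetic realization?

[toɾaʃboʔʃe]

/t/ — word-initial; rule 1 does not apply here → [t].
/o/ — not in any rule's target class → [o].
/r/ (between /o/ and /a/) occurs between two vowels → [ɾ] by rule 3.
/a/ (between /r/ and /ʃ/): no rule targets it → [a].
/ʃ/ (between /a/ and /b/): no rule targets it → [ʃ].
/b/ (between /ʃ/ and /o/) is in the target of rule 2 but the environment (word-finally) is not met → [b].
/o/ stays [o].
/t/ (between /o/ and /ʃ/) occurs immediately before a consonant → [ʔ] by rule 1.
/ʃ/ (between /t/ and /e/): no rule targets it → [ʃ].
/e/ — not in any rule's target class → [e].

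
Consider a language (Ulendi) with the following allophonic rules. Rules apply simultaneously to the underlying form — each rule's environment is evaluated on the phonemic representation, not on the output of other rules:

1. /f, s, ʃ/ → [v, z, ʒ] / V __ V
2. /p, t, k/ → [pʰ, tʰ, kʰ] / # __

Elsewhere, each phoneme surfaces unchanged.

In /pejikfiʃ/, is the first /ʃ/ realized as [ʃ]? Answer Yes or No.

Yes

/ʃ/ (word-final): rule 1 targets it, but not between two vowels → unchanged [ʃ].
The actual realization is [ʃ], which matches [ʃ].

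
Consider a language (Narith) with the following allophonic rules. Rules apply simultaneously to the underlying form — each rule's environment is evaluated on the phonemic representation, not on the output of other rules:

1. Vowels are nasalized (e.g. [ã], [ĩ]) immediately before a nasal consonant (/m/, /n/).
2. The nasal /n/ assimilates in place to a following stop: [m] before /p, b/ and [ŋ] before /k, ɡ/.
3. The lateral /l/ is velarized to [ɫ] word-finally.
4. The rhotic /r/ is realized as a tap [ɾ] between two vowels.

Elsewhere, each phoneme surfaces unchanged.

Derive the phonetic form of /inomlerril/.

[ĩnõmlerriɫ]

/i/ (word-initial) occurs before a nasal consonant → [ĩ] by rule 1.
/n/ (between /i/ and /o/) fails the environment for rule 2, so it stays [n].
/o/ (between /n/ and /m/): before a nasal consonant, so rule 1 applies → [õ].
/m/ (between /o/ and /l/) is unaffected → [m].
/l/ — between /m/ and /e/; rule 3 does not apply here → [l].
/e/ — between /l/ and /r/; rule 1 does not apply here → [e].
/r/ — between /e/ and /r/; rule 4 does not apply here → [r].
/r/ (between /r/ and /i/) is in the target of rule 4 but the environment (between two vowels) is not met → [r].
/i/ — between /r/ and /l/; rule 1 does not apply here → [i].
/l/ (word-final) occurs word-finally → [ɫ] by rule 3.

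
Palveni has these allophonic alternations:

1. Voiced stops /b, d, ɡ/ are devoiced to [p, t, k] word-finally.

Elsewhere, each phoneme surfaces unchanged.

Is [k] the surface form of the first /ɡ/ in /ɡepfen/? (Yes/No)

No

/ɡ/ (word-initial) fails the environment for rule 1, so it stays [ɡ].
The actual realization is [ɡ], not [k].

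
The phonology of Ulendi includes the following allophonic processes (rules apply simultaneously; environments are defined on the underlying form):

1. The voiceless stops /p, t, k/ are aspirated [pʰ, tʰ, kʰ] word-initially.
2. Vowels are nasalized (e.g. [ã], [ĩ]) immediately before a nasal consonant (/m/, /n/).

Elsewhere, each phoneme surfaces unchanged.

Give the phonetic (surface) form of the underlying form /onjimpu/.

Rule 2 applies to /o/ (word-initial: before a nasal consonant) → [õ].
Rule 2 applies to /i/ (between /j/ and /m/: before a nasal consonant) → [ĩ].
/p/ (between /m/ and /u/) fails the environment for rule 1, so it stays [p].
/u/ (word-final) fails the environment for rule 2, so it stays [u].

[õnjĩmpu]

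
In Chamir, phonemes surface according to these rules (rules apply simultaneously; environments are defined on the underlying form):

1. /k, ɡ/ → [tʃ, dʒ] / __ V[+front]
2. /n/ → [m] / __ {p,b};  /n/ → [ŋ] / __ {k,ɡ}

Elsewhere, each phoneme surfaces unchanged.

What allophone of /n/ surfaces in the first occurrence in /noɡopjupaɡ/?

[n]

/n/ — word-initial; rule 2 does not apply here → [n].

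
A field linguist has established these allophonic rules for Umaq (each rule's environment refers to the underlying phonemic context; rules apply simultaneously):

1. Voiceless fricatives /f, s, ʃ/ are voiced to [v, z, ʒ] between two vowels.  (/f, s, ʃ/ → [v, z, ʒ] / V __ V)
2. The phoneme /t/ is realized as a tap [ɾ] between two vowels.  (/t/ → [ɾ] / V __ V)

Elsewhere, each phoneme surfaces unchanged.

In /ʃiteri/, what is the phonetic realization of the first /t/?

/t/ — between /i/ and /e/, between two vowels — surfaces as [ɾ] (rule 2).

[ɾ]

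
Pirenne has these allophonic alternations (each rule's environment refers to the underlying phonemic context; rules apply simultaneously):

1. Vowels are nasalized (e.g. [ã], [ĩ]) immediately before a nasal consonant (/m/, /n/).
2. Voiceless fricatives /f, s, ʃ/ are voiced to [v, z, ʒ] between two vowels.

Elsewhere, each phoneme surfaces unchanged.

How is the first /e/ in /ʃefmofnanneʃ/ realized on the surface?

[e]

/e/ (between /ʃ/ and /f/): rule 1 targets it, but not before a nasal consonant → unchanged [e].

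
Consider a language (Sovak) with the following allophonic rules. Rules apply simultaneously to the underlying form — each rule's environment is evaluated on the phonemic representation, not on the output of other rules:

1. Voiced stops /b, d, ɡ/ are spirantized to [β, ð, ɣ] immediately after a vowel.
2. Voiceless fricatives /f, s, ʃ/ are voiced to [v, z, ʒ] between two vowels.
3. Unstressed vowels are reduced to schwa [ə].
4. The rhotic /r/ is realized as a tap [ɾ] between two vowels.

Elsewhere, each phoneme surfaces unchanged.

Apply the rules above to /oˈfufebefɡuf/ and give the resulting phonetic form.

/o/ meets the environment for rule 3 (in an unstressed syllable) → [ə].
Rule 2 applies to /f/ (between /o/ and /u/: between two vowels) → [v].
/u/ — between /f/ and /f/; rule 3 does not apply here → [u].
/f/ — between /u/ and /e/, between two vowels — surfaces as [v] (rule 2).
/e/ (between /f/ and /b/) occurs in an unstressed syllable → [ə] by rule 3.
/b/ (between /e/ and /e/) occurs immediately after a vowel → [β] by rule 1.
/e/ meets the environment for rule 3 (in an unstressed syllable) → [ə].
/f/ (between /e/ and /ɡ/) fails the environment for rule 2, so it stays [f].
/ɡ/ — between /f/ and /u/; rule 1 does not apply here → [ɡ].
Rule 3 applies to /u/ (between /ɡ/ and /f/: in an unstressed syllable) → [ə].
/f/ (word-final) fails the environment for rule 2, so it stays [f].

[əˈvuvəβəfɡəf]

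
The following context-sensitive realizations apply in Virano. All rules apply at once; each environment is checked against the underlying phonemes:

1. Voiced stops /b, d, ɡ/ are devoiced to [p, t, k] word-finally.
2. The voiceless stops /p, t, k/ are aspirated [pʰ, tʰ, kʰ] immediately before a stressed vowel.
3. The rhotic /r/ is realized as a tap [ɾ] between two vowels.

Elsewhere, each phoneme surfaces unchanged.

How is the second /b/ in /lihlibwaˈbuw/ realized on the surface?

[b]

/b/ (between /a/ and /u/): rule 1 targets it, but not word-finally → unchanged [b].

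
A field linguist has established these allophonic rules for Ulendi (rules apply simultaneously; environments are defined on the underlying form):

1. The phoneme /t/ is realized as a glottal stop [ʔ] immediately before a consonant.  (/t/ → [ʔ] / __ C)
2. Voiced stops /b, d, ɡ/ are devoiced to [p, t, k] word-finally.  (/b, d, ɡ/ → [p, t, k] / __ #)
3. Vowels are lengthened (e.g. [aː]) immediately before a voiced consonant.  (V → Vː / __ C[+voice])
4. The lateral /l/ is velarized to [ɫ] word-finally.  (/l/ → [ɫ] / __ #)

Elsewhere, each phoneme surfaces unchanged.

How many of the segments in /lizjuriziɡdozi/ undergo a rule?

5

Segments that undergo a rule: /i/ → [iː] (rule 3); /u/ → [uː] (rule 3); /i/ → [iː] (rule 3); /i/ → [iː] (rule 3); /o/ → [oː] (rule 3).
All other segments surface unchanged.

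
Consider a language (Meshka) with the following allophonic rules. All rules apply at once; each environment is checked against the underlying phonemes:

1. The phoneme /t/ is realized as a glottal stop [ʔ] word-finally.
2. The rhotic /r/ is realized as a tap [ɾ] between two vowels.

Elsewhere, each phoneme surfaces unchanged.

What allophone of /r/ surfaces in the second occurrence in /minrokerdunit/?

[r]

/r/ (between /e/ and /d/): rule 2 targets it, but not between two vowels → unchanged [r].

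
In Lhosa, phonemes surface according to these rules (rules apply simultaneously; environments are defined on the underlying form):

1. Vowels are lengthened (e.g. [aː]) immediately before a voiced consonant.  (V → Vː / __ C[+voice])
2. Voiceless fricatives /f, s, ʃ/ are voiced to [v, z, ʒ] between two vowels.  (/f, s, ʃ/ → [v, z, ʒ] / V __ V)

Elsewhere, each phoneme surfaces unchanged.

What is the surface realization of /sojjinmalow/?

[soːjjiːnmaːloːw]

/s/ — word-initial; rule 2 does not apply here → [s].
/o/ — between /s/ and /j/, before a voiced consonant — surfaces as [oː] (rule 1).
/j/ stays [j].
/j/ (between /j/ and /i/) is unaffected → [j].
/i/ (between /j/ and /n/): before a voiced consonant, so rule 1 applies → [iː].
/n/ stays [n].
/m/ stays [m].
/a/ — between /m/ and /l/, before a voiced consonant — surfaces as [aː] (rule 1).
/l/ (between /a/ and /o/) is unaffected → [l].
/o/ — between /l/ and /w/, before a voiced consonant — surfaces as [oː] (rule 1).
/w/ (word-final) is unaffected → [w].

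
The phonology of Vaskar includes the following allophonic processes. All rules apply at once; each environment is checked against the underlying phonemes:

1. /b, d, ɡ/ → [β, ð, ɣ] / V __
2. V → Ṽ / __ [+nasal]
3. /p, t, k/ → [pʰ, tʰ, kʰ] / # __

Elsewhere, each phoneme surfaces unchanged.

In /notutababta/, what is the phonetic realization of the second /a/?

[a]

/a/ — between /b/ and /b/; rule 2 does not apply here → [a].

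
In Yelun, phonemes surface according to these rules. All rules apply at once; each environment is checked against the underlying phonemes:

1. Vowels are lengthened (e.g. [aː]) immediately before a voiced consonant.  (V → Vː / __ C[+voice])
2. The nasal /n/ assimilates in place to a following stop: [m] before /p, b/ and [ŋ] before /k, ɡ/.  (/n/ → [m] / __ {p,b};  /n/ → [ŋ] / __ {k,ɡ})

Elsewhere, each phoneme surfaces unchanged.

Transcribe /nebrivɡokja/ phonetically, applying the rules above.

[neːbriːvɡokja]

/n/ — word-initial; rule 2 does not apply here → [n].
/e/ (between /n/ and /b/): before a voiced consonant, so rule 1 applies → [eː].
/b/ (between /e/ and /r/): no rule targets it → [b].
/r/ (between /b/ and /i/): no rule targets it → [r].
/i/ (between /r/ and /v/): before a voiced consonant, so rule 1 applies → [iː].
/v/ stays [v].
/ɡ/ stays [ɡ].
/o/ — between /ɡ/ and /k/; rule 1 does not apply here → [o].
/k/ — not in any rule's target class → [k].
/j/ — not in any rule's target class → [j].
/a/ — word-final; rule 1 does not apply here → [a].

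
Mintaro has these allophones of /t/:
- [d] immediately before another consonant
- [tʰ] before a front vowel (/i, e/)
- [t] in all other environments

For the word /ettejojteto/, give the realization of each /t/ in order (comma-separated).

[d], [tʰ], [tʰ], [t]

Occurrence 1 (position 2): immediately before another consonant → [d].
Occurrence 2 (position 3): before a front vowel (/i, e/) → [tʰ].
Occurrence 3 (position 8): before a front vowel (/i, e/) → [tʰ].
Occurrence 4 (position 10): no conditioning environment matches → elsewhere allophone [t].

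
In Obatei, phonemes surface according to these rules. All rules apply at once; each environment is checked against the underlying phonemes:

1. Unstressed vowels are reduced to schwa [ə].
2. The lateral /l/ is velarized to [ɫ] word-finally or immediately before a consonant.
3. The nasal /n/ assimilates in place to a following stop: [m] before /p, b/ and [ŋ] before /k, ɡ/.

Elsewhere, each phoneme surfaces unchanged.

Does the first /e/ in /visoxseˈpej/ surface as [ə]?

Rule 1 applies to /e/ (between /s/ and /p/: in an unstressed syllable) → [ə].
The actual realization is [ə], which matches [ə].

Yes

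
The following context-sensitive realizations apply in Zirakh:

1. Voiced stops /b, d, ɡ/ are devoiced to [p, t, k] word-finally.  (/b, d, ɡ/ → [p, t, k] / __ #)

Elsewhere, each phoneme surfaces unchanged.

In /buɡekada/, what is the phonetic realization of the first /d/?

[d]

/d/ (between /a/ and /a/) fails the environment for rule 1, so it stays [d].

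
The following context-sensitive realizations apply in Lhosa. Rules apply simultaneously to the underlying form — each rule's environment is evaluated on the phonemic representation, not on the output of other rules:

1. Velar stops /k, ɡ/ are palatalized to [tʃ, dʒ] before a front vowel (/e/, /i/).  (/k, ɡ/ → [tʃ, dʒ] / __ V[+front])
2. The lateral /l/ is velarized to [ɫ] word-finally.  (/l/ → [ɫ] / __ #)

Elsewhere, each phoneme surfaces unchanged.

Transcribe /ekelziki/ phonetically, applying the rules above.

/e/ stays [e].
/k/ — between /e/ and /e/, before a front vowel — surfaces as [tʃ] (rule 1).
/e/ stays [e].
/l/ (between /e/ and /z/) is in the target of rule 2 but the environment (word-finally) is not met → [l].
/z/ (between /l/ and /i/): no rule targets it → [z].
/i/ — not in any rule's target class → [i].
/k/ (between /i/ and /i/): before a front vowel, so rule 1 applies → [tʃ].
/i/ — not in any rule's target class → [i].

[etʃelzitʃi]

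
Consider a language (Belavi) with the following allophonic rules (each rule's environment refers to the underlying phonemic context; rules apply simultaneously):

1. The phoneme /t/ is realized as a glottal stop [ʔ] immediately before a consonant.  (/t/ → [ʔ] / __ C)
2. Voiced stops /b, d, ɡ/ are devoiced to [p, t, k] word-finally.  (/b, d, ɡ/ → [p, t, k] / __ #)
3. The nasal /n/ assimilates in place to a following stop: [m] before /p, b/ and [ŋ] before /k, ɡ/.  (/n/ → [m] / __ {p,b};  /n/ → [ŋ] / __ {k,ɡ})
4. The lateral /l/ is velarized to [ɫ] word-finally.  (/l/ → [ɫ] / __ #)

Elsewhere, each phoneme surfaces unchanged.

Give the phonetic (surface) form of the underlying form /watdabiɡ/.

[waʔdabik]

/w/ — not in any rule's target class → [w].
/a/ stays [a].
/t/ — between /a/ and /d/, immediately before a consonant — surfaces as [ʔ] (rule 1).
/d/ (between /t/ and /a/) fails the environment for rule 2, so it stays [d].
/a/ — not in any rule's target class → [a].
/b/ (between /a/ and /i/) is in the target of rule 2 but the environment (word-finally) is not met → [b].
/i/ — not in any rule's target class → [i].
/ɡ/ meets the environment for rule 2 (word-finally) → [k].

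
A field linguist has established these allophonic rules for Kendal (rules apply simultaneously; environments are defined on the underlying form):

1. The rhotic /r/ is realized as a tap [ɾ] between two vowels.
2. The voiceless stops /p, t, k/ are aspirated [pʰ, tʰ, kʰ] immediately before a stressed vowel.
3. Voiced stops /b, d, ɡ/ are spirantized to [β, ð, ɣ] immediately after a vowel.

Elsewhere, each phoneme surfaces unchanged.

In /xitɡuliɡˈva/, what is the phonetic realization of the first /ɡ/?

/ɡ/ (between /t/ and /u/) fails the environment for rule 3, so it stays [ɡ].

[ɡ]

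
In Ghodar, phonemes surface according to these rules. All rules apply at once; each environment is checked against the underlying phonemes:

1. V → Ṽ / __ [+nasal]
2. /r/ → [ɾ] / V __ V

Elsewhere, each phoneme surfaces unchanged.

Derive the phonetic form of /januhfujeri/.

[jãnuhfujeɾi]

/j/ stays [j].
/a/ meets the environment for rule 1 (before a nasal consonant) → [ã].
/n/ stays [n].
/u/ (between /n/ and /h/) is in the target of rule 1 but the environment (before a nasal consonant) is not met → [u].
/h/ (between /u/ and /f/) is unaffected → [h].
/f/ (between /h/ and /u/): no rule targets it → [f].
/u/ (between /f/ and /j/) fails the environment for rule 1, so it stays [u].
/j/ (between /u/ and /e/): no rule targets it → [j].
/e/ (between /j/ and /r/): rule 1 targets it, but not before a nasal consonant → unchanged [e].
/r/ — between /e/ and /i/, between two vowels — surfaces as [ɾ] (rule 2).
/i/ — word-final; rule 1 does not apply here → [i].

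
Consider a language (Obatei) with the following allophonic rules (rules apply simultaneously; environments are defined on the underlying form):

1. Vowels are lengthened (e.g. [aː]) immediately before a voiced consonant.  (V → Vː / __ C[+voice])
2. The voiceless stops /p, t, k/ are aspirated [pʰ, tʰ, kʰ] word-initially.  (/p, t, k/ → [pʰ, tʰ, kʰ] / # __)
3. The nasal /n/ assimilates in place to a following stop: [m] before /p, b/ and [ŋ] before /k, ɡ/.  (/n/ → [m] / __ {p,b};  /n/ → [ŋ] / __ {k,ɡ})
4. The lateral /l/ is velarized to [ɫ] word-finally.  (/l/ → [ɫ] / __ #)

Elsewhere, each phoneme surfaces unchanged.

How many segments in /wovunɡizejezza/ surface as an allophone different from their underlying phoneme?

Segments that undergo a rule: /o/ → [oː] (rule 1); /u/ → [uː] (rule 1); /n/ → [ŋ] (rule 3); /i/ → [iː] (rule 1); /e/ → [eː] (rule 1); /e/ → [eː] (rule 1).
All other segments surface unchanged.

6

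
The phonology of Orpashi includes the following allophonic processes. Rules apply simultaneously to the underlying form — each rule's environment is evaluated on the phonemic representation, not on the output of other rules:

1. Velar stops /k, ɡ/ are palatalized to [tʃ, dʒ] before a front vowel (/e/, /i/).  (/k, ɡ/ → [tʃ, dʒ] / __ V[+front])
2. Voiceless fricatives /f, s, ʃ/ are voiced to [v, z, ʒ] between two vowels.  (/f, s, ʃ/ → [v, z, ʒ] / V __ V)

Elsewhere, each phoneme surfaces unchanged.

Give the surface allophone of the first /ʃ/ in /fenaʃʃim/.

[ʃ]

/ʃ/ (between /a/ and /ʃ/) is in the target of rule 2 but the environment (between two vowels) is not met → [ʃ].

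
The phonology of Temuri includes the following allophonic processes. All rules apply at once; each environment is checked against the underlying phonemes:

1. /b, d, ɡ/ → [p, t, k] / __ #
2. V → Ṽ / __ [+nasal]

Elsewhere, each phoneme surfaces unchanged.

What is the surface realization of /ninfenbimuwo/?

[nĩnfẽnbĩmuwo]

/n/ (word-initial): no rule targets it → [n].
/i/ (between /n/ and /n/) occurs before a nasal consonant → [ĩ] by rule 2.
/n/ stays [n].
/f/ (between /n/ and /e/): no rule targets it → [f].
/e/ meets the environment for rule 2 (before a nasal consonant) → [ẽ].
/n/ stays [n].
/b/ (between /n/ and /i/) is in the target of rule 1 but the environment (word-finally) is not met → [b].
Rule 2 applies to /i/ (between /b/ and /m/: before a nasal consonant) → [ĩ].
/m/ (between /i/ and /u/): no rule targets it → [m].
/u/ — between /m/ and /w/; rule 2 does not apply here → [u].
/w/ (between /u/ and /o/): no rule targets it → [w].
/o/ — word-final; rule 2 does not apply here → [o].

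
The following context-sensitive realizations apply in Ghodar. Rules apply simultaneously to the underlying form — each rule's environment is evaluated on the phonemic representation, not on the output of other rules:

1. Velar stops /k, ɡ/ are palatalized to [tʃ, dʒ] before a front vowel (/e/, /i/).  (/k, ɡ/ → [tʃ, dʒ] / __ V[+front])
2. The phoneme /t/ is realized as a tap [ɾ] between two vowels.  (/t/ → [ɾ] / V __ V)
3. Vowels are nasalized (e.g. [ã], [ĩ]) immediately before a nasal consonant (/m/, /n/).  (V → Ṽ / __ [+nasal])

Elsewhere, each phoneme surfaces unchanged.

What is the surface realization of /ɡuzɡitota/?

[ɡuzdʒiɾoɾa]

/ɡ/ (word-initial) is in the target of rule 1 but the environment (before a front vowel) is not met → [ɡ].
/u/ (between /ɡ/ and /z/) is in the target of rule 3 but the environment (before a nasal consonant) is not met → [u].
/ɡ/ (between /z/ and /i/) occurs before a front vowel → [dʒ] by rule 1.
/i/ (between /ɡ/ and /t/): rule 3 targets it, but not before a nasal consonant → unchanged [i].
/t/ (between /i/ and /o/): between two vowels, so rule 2 applies → [ɾ].
/o/ (between /t/ and /t/): rule 3 targets it, but not before a nasal consonant → unchanged [o].
Rule 2 applies to /t/ (between /o/ and /a/: between two vowels) → [ɾ].
/a/ (word-final) is in the target of rule 3 but the environment (before a nasal consonant) is not met → [a].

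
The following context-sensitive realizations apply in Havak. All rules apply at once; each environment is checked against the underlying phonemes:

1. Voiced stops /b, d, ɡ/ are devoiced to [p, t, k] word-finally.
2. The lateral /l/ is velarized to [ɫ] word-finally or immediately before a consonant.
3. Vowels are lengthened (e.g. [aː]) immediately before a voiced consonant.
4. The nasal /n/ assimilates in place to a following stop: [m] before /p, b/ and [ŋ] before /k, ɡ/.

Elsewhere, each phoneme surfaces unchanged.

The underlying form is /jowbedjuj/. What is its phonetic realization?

[joːwbeːdjuːj]

/j/ (word-initial): no rule targets it → [j].
/o/ — between /j/ and /w/, before a voiced consonant — surfaces as [oː] (rule 3).
/w/ — not in any rule's target class → [w].
/b/ (between /w/ and /e/): rule 1 targets it, but not word-finally → unchanged [b].
/e/ (between /b/ and /d/): before a voiced consonant, so rule 3 applies → [eː].
/d/ (between /e/ and /j/) fails the environment for rule 1, so it stays [d].
/j/ (between /d/ and /u/) is unaffected → [j].
/u/ — between /j/ and /j/, before a voiced consonant — surfaces as [uː] (rule 3).
/j/ stays [j].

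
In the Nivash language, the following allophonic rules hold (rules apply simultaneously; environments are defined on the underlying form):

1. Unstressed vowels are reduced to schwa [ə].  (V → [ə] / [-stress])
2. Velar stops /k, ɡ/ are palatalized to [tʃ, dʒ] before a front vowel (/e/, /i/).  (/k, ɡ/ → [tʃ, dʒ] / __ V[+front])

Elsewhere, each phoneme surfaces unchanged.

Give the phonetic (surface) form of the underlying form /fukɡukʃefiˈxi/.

/f/ (word-initial) is unaffected → [f].
/u/ meets the environment for rule 1 (in an unstressed syllable) → [ə].
/k/ (between /u/ and /ɡ/): rule 2 targets it, but not before a front vowel → unchanged [k].
/ɡ/ — between /k/ and /u/; rule 2 does not apply here → [ɡ].
Rule 1 applies to /u/ (between /ɡ/ and /k/: in an unstressed syllable) → [ə].
/k/ (between /u/ and /ʃ/) fails the environment for rule 2, so it stays [k].
/ʃ/ (between /k/ and /e/): no rule targets it → [ʃ].
Rule 1 applies to /e/ (between /ʃ/ and /f/: in an unstressed syllable) → [ə].
/f/ (between /e/ and /i/): no rule targets it → [f].
Rule 1 applies to /i/ (between /f/ and /x/: in an unstressed syllable) → [ə].
/x/ (between /i/ and /i/): no rule targets it → [x].
/i/ (word-final) is in the target of rule 1 but the environment (in an unstressed syllable) is not met → [i].

[fəkɡəkʃəfəˈxi]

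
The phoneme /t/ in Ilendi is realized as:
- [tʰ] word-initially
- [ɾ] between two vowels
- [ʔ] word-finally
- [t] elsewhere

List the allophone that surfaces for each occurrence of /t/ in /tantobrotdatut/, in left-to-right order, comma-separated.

[tʰ], [t], [t], [ɾ], [ʔ]

Occurrence 1 (position 1): word-initially → [tʰ].
Occurrence 2 (position 4): no conditioning environment matches → elsewhere allophone [t].
Occurrence 3 (position 9): no conditioning environment matches → elsewhere allophone [t].
Occurrence 4 (position 12): between two vowels → [ɾ].
Occurrence 5 (position 14): word-finally → [ʔ].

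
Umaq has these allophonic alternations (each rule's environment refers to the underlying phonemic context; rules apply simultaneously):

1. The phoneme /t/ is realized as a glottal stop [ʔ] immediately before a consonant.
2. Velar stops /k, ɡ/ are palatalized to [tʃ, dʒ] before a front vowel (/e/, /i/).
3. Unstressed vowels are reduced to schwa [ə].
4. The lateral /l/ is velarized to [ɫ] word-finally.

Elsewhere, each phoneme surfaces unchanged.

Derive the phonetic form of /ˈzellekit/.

/z/ — not in any rule's target class → [z].
/e/ (between /z/ and /l/) is in the target of rule 3 but the environment (in an unstressed syllable) is not met → [e].
/l/ (between /e/ and /l/): rule 4 targets it, but not word-finally → unchanged [l].
/l/ (between /l/ and /e/) is in the target of rule 4 but the environment (word-finally) is not met → [l].
/e/ (between /l/ and /k/) occurs in an unstressed syllable → [ə] by rule 3.
/k/ meets the environment for rule 2 (before a front vowel) → [tʃ].
/i/ (between /k/ and /t/) occurs in an unstressed syllable → [ə] by rule 3.
/t/ (word-final) fails the environment for rule 1, so it stays [t].

[ˈzellətʃət]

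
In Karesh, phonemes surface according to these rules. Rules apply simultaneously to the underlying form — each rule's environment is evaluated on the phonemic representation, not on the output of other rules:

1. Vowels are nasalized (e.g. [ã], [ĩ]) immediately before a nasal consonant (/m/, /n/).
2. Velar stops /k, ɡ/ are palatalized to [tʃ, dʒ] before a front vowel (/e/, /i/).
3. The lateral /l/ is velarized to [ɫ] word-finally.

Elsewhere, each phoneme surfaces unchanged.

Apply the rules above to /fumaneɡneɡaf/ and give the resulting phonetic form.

/u/ meets the environment for rule 1 (before a nasal consonant) → [ũ].
/a/ (between /m/ and /n/) occurs before a nasal consonant → [ã] by rule 1.
/e/ (between /n/ and /ɡ/) fails the environment for rule 1, so it stays [e].
/ɡ/ (between /e/ and /n/): rule 2 targets it, but not before a front vowel → unchanged [ɡ].
/e/ (between /n/ and /ɡ/): rule 1 targets it, but not before a nasal consonant → unchanged [e].
/ɡ/ — between /e/ and /a/; rule 2 does not apply here → [ɡ].
/a/ (between /ɡ/ and /f/) is in the target of rule 1 but the environment (before a nasal consonant) is not met → [a].

[fũmãneɡneɡaf]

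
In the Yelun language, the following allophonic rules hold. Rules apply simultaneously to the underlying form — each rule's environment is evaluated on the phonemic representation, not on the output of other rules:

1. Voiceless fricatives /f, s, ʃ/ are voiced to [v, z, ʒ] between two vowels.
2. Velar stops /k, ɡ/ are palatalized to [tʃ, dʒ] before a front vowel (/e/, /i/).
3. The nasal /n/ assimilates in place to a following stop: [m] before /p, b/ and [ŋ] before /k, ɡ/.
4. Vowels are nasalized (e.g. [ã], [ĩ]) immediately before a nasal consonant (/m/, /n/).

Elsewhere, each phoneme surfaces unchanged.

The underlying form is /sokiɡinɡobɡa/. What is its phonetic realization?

[sotʃidʒĩŋɡobɡa]

/s/ — word-initial; rule 1 does not apply here → [s].
/o/ (between /s/ and /k/) fails the environment for rule 4, so it stays [o].
/k/ meets the environment for rule 2 (before a front vowel) → [tʃ].
/i/ — between /k/ and /ɡ/; rule 4 does not apply here → [i].
/ɡ/ — between /i/ and /i/, before a front vowel — surfaces as [dʒ] (rule 2).
/i/ (between /ɡ/ and /n/): before a nasal consonant, so rule 4 applies → [ĩ].
/n/ meets the environment for rule 3 (before a labial or velar stop) → [ŋ].
/ɡ/ — between /n/ and /o/; rule 2 does not apply here → [ɡ].
/o/ — between /ɡ/ and /b/; rule 4 does not apply here → [o].
/b/ (between /o/ and /ɡ/) is unaffected → [b].
/ɡ/ (between /b/ and /a/) is in the target of rule 2 but the environment (before a front vowel) is not met → [ɡ].
/a/ (word-final) is in the target of rule 4 but the environment (before a nasal consonant) is not met → [a].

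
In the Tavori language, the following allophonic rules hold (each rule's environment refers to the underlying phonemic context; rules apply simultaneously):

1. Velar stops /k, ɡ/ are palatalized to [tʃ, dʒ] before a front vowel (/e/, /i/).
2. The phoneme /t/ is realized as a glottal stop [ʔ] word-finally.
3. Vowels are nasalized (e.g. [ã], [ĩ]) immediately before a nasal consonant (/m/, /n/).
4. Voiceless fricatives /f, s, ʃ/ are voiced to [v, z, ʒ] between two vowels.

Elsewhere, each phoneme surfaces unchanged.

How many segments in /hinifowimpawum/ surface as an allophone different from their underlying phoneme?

Segments that undergo a rule: /i/ → [ĩ] (rule 3); /f/ → [v] (rule 4); /i/ → [ĩ] (rule 3); /u/ → [ũ] (rule 3).
All other segments surface unchanged.

4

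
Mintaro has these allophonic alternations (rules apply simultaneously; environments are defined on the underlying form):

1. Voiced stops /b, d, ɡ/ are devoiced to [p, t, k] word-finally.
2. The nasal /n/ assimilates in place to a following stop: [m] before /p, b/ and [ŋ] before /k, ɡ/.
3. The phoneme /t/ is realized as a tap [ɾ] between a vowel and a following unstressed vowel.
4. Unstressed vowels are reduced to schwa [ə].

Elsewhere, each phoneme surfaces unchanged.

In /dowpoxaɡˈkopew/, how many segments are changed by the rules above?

4

Segments that undergo a rule: /o/ → [ə] (rule 4); /o/ → [ə] (rule 4); /a/ → [ə] (rule 4); /e/ → [ə] (rule 4).
All other segments surface unchanged.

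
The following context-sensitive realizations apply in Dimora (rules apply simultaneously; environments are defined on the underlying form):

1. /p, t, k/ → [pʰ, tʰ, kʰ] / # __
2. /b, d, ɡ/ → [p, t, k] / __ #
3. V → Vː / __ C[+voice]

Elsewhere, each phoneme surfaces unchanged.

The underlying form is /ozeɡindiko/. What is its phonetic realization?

/o/ — word-initial, before a voiced consonant — surfaces as [oː] (rule 3).
Rule 3 applies to /e/ (between /z/ and /ɡ/: before a voiced consonant) → [eː].
/ɡ/ — between /e/ and /i/; rule 2 does not apply here → [ɡ].
/i/ (between /ɡ/ and /n/): before a voiced consonant, so rule 3 applies → [iː].
/d/ (between /n/ and /i/) fails the environment for rule 2, so it stays [d].
/i/ (between /d/ and /k/): rule 3 targets it, but not before a voiced consonant → unchanged [i].
/k/ — between /i/ and /o/; rule 1 does not apply here → [k].
/o/ (word-final) fails the environment for rule 3, so it stays [o].

[oːzeːɡiːndiko]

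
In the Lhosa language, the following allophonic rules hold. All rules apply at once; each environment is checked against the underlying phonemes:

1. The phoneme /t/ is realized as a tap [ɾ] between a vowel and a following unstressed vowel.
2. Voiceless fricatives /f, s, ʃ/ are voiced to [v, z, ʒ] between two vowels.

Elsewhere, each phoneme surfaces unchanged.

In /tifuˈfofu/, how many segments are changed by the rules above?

3

Segments that undergo a rule: /f/ → [v] (rule 2); /f/ → [v] (rule 2); /f/ → [v] (rule 2).
All other segments surface unchanged.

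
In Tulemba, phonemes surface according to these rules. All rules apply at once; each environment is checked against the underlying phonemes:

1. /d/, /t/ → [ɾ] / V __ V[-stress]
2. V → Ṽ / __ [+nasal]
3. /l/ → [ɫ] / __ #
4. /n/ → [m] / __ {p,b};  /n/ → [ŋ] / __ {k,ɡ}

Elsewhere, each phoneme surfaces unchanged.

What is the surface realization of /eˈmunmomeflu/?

[ẽˈmũnmõmeflu]

/e/ meets the environment for rule 2 (before a nasal consonant) → [ẽ].
/m/ (between /e/ and /u/): no rule targets it → [m].
Rule 2 applies to /u/ (between /m/ and /n/: before a nasal consonant) → [ũ].
/n/ — between /u/ and /m/; rule 4 does not apply here → [n].
/m/ (between /n/ and /o/): no rule targets it → [m].
/o/ — between /m/ and /m/, before a nasal consonant — surfaces as [õ] (rule 2).
/m/ (between /o/ and /e/): no rule targets it → [m].
/e/ (between /m/ and /f/) fails the environment for rule 2, so it stays [e].
/f/ — not in any rule's target class → [f].
/l/ (between /f/ and /u/) is in the target of rule 3 but the environment (word-finally) is not met → [l].
/u/ (word-final): rule 2 targets it, but not before a nasal consonant → unchanged [u].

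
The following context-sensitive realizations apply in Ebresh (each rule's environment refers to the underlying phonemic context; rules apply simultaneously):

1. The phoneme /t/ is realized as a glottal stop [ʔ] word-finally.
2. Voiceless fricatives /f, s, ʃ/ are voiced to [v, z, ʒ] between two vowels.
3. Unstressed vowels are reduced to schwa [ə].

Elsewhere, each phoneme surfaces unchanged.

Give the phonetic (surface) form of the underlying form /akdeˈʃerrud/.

/a/ (word-initial) occurs in an unstressed syllable → [ə] by rule 3.
/e/ (between /d/ and /ʃ/) occurs in an unstressed syllable → [ə] by rule 3.
/ʃ/ (between /e/ and /e/) occurs between two vowels → [ʒ] by rule 2.
/e/ (between /ʃ/ and /r/) fails the environment for rule 3, so it stays [e].
/u/ — between /r/ and /d/, in an unstressed syllable — surfaces as [ə] (rule 3).

[əkdəˈʒerrəd]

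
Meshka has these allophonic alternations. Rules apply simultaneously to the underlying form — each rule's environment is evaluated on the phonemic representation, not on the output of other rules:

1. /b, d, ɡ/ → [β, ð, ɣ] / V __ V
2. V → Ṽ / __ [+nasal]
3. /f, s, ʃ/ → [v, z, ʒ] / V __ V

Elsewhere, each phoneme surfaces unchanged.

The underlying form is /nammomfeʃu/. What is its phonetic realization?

[nãmmõmfeʒu]

/n/ stays [n].
/a/ meets the environment for rule 2 (before a nasal consonant) → [ã].
/m/ (between /a/ and /m/): no rule targets it → [m].
/m/ (between /m/ and /o/) is unaffected → [m].
/o/ meets the environment for rule 2 (before a nasal consonant) → [õ].
/m/ (between /o/ and /f/) is unaffected → [m].
/f/ — between /m/ and /e/; rule 3 does not apply here → [f].
/e/ — between /f/ and /ʃ/; rule 2 does not apply here → [e].
/ʃ/ — between /e/ and /u/, between two vowels — surfaces as [ʒ] (rule 3).
/u/ (word-final): rule 2 targets it, but not before a nasal consonant → unchanged [u].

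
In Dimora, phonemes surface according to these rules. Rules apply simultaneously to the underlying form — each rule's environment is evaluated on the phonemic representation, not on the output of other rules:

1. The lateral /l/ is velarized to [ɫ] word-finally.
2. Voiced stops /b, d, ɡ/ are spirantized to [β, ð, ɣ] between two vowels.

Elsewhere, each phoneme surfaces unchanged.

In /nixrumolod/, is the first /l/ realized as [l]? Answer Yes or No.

/l/ (between /o/ and /o/) is in the target of rule 1 but the environment (word-finally) is not met → [l].
The actual realization is [l], which matches [l].

Yes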